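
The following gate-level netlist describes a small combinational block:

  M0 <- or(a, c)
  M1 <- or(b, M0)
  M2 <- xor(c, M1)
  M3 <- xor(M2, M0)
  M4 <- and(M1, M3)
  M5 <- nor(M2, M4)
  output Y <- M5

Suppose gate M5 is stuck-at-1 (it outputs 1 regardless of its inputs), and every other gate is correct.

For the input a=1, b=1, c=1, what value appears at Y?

Propagate with M5 forced: M0=1, M1=1, M2=0, M3=1, M4=1, M5=1 [stuck-at-1].
So Y = 1. (Without the fault it would be 0.)

1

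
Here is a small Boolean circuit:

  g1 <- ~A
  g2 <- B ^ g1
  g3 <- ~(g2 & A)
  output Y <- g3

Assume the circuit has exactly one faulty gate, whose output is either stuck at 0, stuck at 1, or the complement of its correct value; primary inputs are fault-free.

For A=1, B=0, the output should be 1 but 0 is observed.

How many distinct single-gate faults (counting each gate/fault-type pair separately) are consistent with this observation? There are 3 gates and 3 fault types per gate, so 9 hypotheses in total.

Fault-free: g1=0, g2=0, g3=1 → 1. Observed 0.
  g1 stuck-at-0: output 1 ✗
  g1 stuck-at-1: output 0 ✓
  g1 inverted output: output 0 ✓
  g2 stuck-at-0: output 1 ✗
  g2 stuck-at-1: output 0 ✓
  g2 inverted output: output 0 ✓
  g3 stuck-at-0: output 0 ✓
  g3 stuck-at-1: output 1 ✗
  g3 inverted output: output 0 ✓
Consistent faults: {g1 stuck-at-1, g1 inverted output, g2 stuck-at-1, g2 inverted output, g3 stuck-at-0, g3 inverted output} — 6 in all.

6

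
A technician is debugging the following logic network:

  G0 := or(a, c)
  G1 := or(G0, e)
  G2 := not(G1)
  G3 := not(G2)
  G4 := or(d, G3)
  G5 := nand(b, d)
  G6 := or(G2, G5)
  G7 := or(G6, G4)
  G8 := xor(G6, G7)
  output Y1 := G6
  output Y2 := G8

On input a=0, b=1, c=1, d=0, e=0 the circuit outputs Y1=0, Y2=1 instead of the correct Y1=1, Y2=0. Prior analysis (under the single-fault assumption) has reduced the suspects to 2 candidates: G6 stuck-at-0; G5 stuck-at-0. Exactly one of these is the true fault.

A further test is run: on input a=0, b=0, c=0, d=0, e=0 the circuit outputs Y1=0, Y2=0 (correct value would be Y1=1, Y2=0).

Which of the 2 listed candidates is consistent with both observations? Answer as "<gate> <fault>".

Evaluate each candidate on input a=0, b=0, c=0, d=0, e=0:
  G6 stuck-at-0: G0=0, G1=0, G2=1, G3=0, G4=0, G5=1, G6=0 [stuck-at-0], G7=0, G8=0 → Y1=0, Y2=0 — matches
  G5 stuck-at-0: G0=0, G1=0, G2=1, G3=0, G4=0, G5=0 [stuck-at-0], G6=1, G7=1, G8=0 → Y1=1, Y2=0 — eliminated
Only G6 stuck-at-0 reproduces the observed Y1=0, Y2=0.

G6 stuck-at-0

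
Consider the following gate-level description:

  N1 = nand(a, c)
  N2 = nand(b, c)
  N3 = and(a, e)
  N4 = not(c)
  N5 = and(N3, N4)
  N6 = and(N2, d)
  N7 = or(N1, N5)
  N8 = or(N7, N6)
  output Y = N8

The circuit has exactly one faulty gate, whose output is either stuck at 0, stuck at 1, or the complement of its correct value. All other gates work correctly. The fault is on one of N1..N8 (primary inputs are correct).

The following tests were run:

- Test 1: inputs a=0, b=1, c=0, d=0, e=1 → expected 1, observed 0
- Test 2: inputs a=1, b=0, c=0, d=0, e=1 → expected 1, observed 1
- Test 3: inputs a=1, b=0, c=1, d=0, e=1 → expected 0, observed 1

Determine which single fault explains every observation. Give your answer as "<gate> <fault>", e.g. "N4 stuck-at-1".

Fault-free values for test 1 (a=0, b=1, c=0, d=0, e=1): N1=1, N2=1, N3=0, N4=1, N5=0, N6=0, N7=1, N8=1, giving Y=1. Observed 0.
Test 1: faults giving observed 0 are {N1 stuck-at-0, N1 inverted output, N7 stuck-at-0, N7 inverted output, N8 stuck-at-0, N8 inverted output}.
Test 2 (a=1, b=0, c=0, d=0, e=1): fault-free N1=1, N2=1, N3=1, N4=1, N5=1, N6=0, N7=1, N8=1 → 1; observed 1. Eliminates N7 stuck-at-0, N7 inverted output, N8 stuck-at-0, N8 inverted output.
Test 3 (a=1, b=0, c=1, d=0, e=1): fault-free N1=0, N2=1, N3=1, N4=0, N5=0, N6=0, N7=0, N8=0 → 0; observed 1. Eliminates N1 stuck-at-0.
Only N1 inverted output is consistent with every test.

N1 inverted output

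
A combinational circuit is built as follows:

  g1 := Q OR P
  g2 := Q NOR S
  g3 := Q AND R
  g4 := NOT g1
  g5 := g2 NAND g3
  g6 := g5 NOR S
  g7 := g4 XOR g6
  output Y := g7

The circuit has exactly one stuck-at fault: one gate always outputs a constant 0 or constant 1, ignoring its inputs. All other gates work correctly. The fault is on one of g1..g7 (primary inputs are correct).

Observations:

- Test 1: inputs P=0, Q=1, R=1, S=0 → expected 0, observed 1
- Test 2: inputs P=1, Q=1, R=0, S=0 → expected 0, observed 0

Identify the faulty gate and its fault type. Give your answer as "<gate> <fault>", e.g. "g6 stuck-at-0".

g2 stuck-at-1

Fault-free values for test 1 (P=0, Q=1, R=1, S=0): g1=1, g2=0, g3=1, g4=0, g5=1, g6=0, g7=0, giving Y=0. Observed 1.
Test 1: faults giving observed 1 are {g1 stuck-at-0, g2 stuck-at-1, g4 stuck-at-1, g5 stuck-at-0, g6 stuck-at-1, g7 stuck-at-1}.
Test 2 (P=1, Q=1, R=0, S=0): fault-free g1=1, g2=0, g3=0, g4=0, g5=1, g6=0, g7=0 → 0; observed 0. Eliminates g1 stuck-at-0, g4 stuck-at-1, g5 stuck-at-0, g6 stuck-at-1, g7 stuck-at-1.
Only g2 stuck-at-1 is consistent with every test.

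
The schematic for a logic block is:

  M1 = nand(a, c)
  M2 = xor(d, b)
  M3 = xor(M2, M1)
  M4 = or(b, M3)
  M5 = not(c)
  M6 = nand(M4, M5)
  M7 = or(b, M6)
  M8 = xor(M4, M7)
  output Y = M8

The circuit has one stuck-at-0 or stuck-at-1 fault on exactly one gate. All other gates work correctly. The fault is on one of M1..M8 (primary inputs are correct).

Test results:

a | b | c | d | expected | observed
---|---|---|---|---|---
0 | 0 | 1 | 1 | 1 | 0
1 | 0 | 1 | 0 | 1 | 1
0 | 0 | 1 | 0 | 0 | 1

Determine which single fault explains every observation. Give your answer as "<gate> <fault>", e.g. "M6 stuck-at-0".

M1 stuck-at-0

Fault-free values for test 1 (a=0, b=0, c=1, d=1): M1=1, M2=1, M3=0, M4=0, M5=0, M6=1, M7=1, M8=1, giving Y=1. Observed 0.
Test 1: faults giving observed 0 are {M1 stuck-at-0, M2 stuck-at-0, M3 stuck-at-1, M4 stuck-at-1, M6 stuck-at-0, M7 stuck-at-0, M8 stuck-at-0}.
Test 2 (a=1, b=0, c=1, d=0): fault-free M1=0, M2=0, M3=0, M4=0, M5=0, M6=1, M7=1, M8=1 → 1; observed 1. Eliminates M3 stuck-at-1, M4 stuck-at-1, M6 stuck-at-0, M7 stuck-at-0, M8 stuck-at-0.
Test 3 (a=0, b=0, c=1, d=0): fault-free M1=1, M2=0, M3=1, M4=1, M5=0, M6=1, M7=1, M8=0 → 0; observed 1. Eliminates M2 stuck-at-0.
Only M1 stuck-at-0 is consistent with every test.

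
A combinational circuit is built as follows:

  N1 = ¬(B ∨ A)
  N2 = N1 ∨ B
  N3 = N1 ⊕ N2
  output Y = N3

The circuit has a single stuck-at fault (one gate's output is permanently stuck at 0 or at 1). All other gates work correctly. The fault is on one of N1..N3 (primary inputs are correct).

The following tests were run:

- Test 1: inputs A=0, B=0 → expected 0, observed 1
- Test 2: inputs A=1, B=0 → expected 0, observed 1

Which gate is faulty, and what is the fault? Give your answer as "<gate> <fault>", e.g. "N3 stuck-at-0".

N3 stuck-at-1

Fault-free values for test 1 (A=0, B=0): N1=1, N2=1, N3=0, giving Y=0. Observed 1.
Test 1: faults giving observed 1 are {N2 stuck-at-0, N3 stuck-at-1}.
Test 2 (A=1, B=0): fault-free N1=0, N2=0, N3=0 → 0; observed 1. Eliminates N2 stuck-at-0.
Only N3 stuck-at-1 is consistent with every test.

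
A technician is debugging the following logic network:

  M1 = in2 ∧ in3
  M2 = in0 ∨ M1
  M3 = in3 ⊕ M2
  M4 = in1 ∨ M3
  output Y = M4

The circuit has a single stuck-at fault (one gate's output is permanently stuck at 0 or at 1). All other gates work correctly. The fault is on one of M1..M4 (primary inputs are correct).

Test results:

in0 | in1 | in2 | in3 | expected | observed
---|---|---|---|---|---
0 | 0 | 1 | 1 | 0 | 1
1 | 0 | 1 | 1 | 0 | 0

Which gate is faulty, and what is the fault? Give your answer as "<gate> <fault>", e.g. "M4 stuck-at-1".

M1 stuck-at-0

Fault-free values for test 1 (in0=0, in1=0, in2=1, in3=1): M1=1, M2=1, M3=0, M4=0, giving Y=0. Observed 1.
Test 1: faults giving observed 1 are {M1 stuck-at-0, M2 stuck-at-0, M3 stuck-at-1, M4 stuck-at-1}.
Test 2 (in0=1, in1=0, in2=1, in3=1): fault-free M1=1, M2=1, M3=0, M4=0 → 0; observed 0. Eliminates M2 stuck-at-0, M3 stuck-at-1, M4 stuck-at-1.
Only M1 stuck-at-0 is consistent with every test.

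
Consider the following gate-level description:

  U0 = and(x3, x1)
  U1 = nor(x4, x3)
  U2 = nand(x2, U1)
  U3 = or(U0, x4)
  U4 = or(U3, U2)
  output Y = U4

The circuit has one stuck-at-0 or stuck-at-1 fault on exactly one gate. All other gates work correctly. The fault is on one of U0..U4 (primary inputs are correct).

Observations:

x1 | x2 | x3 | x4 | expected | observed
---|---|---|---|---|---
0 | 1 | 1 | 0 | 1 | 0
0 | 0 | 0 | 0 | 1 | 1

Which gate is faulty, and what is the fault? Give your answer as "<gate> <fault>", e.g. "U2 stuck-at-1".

U1 stuck-at-1

Fault-free values for test 1 (x1=0, x2=1, x3=1, x4=0): U0=0, U1=0, U2=1, U3=0, U4=1, giving Y=1. Observed 0.
Test 1: faults giving observed 0 are {U1 stuck-at-1, U2 stuck-at-0, U4 stuck-at-0}.
Test 2 (x1=0, x2=0, x3=0, x4=0): fault-free U0=0, U1=1, U2=1, U3=0, U4=1 → 1; observed 1. Eliminates U2 stuck-at-0, U4 stuck-at-0.
Only U1 stuck-at-1 is consistent with every test.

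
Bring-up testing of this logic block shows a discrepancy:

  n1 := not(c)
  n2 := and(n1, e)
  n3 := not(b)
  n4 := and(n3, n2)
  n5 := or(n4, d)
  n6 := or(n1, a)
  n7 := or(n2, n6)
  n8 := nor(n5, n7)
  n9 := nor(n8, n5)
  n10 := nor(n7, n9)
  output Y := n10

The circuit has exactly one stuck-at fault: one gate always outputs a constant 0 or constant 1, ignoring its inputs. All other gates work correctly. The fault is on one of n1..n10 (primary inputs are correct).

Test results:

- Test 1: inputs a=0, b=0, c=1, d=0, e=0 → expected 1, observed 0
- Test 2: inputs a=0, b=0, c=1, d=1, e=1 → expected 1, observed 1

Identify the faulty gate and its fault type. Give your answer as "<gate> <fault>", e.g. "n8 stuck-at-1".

Fault-free values for test 1 (a=0, b=0, c=1, d=0, e=0): n1=0, n2=0, n3=1, n4=0, n5=0, n6=0, n7=0, n8=1, n9=0, n10=1, giving Y=1. Observed 0.
Test 1: faults giving observed 0 are {n1 stuck-at-1, n2 stuck-at-1, n6 stuck-at-1, n7 stuck-at-1, n8 stuck-at-0, n9 stuck-at-1, n10 stuck-at-0}.
Test 2 (a=0, b=0, c=1, d=1, e=1): fault-free n1=0, n2=0, n3=1, n4=0, n5=1, n6=0, n7=0, n8=0, n9=0, n10=1 → 1; observed 1. Eliminates n1 stuck-at-1, n2 stuck-at-1, n6 stuck-at-1, n7 stuck-at-1, n9 stuck-at-1, n10 stuck-at-0.
Only n8 stuck-at-0 is consistent with every test.

n8 stuck-at-0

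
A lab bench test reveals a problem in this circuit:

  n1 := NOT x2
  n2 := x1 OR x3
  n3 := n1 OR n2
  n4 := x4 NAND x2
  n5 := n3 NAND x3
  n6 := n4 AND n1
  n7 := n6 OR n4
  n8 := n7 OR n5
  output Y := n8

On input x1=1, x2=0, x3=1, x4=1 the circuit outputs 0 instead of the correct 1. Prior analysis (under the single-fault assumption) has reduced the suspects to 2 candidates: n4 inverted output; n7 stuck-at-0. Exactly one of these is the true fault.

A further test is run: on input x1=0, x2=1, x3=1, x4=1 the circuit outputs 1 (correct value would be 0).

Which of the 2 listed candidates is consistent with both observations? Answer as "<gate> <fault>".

n4 inverted output

Evaluate each candidate on input x1=0, x2=1, x3=1, x4=1:
  n4 inverted output: n1=0, n2=1, n3=1, n4=1 [inverted output], n5=0, n6=0, n7=1, n8=1 → 1 — matches
  n7 stuck-at-0: n1=0, n2=1, n3=1, n4=0, n5=0, n6=0, n7=0 [stuck-at-0], n8=0 → 0 — eliminated
Only n4 inverted output reproduces the observed 1.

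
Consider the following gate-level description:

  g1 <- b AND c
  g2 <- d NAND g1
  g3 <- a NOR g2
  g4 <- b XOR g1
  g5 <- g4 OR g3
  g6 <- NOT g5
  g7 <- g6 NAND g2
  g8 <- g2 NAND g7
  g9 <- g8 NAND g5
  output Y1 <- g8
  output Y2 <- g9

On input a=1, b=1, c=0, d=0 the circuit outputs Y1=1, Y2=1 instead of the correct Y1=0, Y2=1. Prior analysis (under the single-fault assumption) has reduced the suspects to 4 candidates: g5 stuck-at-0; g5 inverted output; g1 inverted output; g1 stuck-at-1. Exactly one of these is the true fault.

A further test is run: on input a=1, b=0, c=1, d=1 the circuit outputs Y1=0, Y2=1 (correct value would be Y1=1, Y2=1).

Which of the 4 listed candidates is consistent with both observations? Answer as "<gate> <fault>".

g5 inverted output

Evaluate each candidate on input a=1, b=0, c=1, d=1:
  g5 stuck-at-0: g1=0, g2=1, g3=0, g4=0, g5=0 [stuck-at-0], g6=1, g7=0, g8=1, g9=1 → Y1=1, Y2=1 — eliminated
  g5 inverted output: g1=0, g2=1, g3=0, g4=0, g5=1 [inverted output], g6=0, g7=1, g8=0, g9=1 → Y1=0, Y2=1 — matches
  g1 inverted output: g1=1 [inverted output], g2=0, g3=0, g4=1, g5=1, g6=0, g7=1, g8=1, g9=0 → Y1=1, Y2=0 — eliminated
  g1 stuck-at-1: g1=1 [stuck-at-1], g2=0, g3=0, g4=1, g5=1, g6=0, g7=1, g8=1, g9=0 → Y1=1, Y2=0 — eliminated
Only g5 inverted output reproduces the observed Y1=0, Y2=1.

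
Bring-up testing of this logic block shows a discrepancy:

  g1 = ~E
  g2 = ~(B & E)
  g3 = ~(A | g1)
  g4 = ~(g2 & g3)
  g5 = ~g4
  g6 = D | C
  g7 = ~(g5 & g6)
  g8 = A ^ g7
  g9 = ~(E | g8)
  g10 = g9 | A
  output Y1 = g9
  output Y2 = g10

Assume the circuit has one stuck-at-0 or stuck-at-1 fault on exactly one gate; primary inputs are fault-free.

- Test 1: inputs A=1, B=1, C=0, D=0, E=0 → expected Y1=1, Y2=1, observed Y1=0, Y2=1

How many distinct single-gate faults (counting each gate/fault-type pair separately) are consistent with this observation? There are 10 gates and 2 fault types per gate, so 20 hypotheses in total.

3

Fault-free: g1=1, g2=1, g3=0, g4=1, g5=0, g6=0, g7=1, g8=0, g9=1, g10=1 → Y1=1, Y2=1. Observed Y1=0, Y2=1.
  g1: none of the 2 fault types match ✗
  g2: none of the 2 fault types match ✗
  g3: none of the 2 fault types match ✗
  g4: none of the 2 fault types match ✗
  g5: none of the 2 fault types match ✗
  g6: none of the 2 fault types match ✗
  g7: stuck-at-0 ✓; others ✗
  g8: stuck-at-1 ✓; others ✗
  g9: stuck-at-0 ✓; others ✗
  g10: none of the 2 fault types match ✗
Consistent faults: {g7 stuck-at-0, g8 stuck-at-1, g9 stuck-at-0} — 3 in all.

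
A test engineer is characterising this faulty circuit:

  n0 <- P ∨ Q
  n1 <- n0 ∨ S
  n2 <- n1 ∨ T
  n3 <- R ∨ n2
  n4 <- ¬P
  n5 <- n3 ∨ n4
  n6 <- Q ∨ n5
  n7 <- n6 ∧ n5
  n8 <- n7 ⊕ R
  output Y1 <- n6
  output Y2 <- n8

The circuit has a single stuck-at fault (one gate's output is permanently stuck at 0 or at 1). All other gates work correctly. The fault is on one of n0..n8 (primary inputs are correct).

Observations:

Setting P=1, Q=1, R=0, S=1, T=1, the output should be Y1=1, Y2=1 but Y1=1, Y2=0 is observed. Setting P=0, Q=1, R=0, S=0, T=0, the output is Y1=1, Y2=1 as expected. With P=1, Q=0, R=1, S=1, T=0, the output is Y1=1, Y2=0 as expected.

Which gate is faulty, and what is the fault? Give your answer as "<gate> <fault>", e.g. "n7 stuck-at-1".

n2 stuck-at-0

Fault-free values for test 1 (P=1, Q=1, R=0, S=1, T=1): n0=1, n1=1, n2=1, n3=1, n4=0, n5=1, n6=1, n7=1, n8=1, giving Y1=1, Y2=1. Observed Y1=1, Y2=0.
Test 1: faults giving observed Y1=1, Y2=0 are {n2 stuck-at-0, n3 stuck-at-0, n5 stuck-at-0, n7 stuck-at-0, n8 stuck-at-0}.
Test 2 (P=0, Q=1, R=0, S=0, T=0): fault-free n0=1, n1=1, n2=1, n3=1, n4=1, n5=1, n6=1, n7=1, n8=1 → Y1=1, Y2=1; observed Y1=1, Y2=1. Eliminates n5 stuck-at-0, n7 stuck-at-0, n8 stuck-at-0.
Test 3 (P=1, Q=0, R=1, S=1, T=0): fault-free n0=1, n1=1, n2=1, n3=1, n4=0, n5=1, n6=1, n7=1, n8=0 → Y1=1, Y2=0; observed Y1=1, Y2=0. Eliminates n3 stuck-at-0.
Only n2 stuck-at-0 is consistent with every test.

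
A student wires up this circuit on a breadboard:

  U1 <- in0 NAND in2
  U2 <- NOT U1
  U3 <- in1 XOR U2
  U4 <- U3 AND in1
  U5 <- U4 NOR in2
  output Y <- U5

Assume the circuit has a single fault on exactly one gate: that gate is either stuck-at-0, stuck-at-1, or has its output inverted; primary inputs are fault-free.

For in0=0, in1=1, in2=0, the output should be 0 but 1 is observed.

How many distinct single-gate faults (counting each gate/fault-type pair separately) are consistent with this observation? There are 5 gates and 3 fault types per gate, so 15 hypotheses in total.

10

Fault-free: U1=1, U2=0, U3=1, U4=1, U5=0 → 0. Observed 1.
  U1: stuck-at-0, inverted output ✓; others ✗
  U2: stuck-at-1, inverted output ✓; others ✗
  U3: stuck-at-0, inverted output ✓; others ✗
  U4: stuck-at-0, inverted output ✓; others ✗
  U5: stuck-at-1, inverted output ✓; others ✗
Consistent faults: {U1 stuck-at-0, U1 inverted output, U2 stuck-at-1, U2 inverted output, U3 stuck-at-0, U3 inverted output, U4 stuck-at-0, U4 inverted output, U5 stuck-at-1, U5 inverted output} — 10 in all.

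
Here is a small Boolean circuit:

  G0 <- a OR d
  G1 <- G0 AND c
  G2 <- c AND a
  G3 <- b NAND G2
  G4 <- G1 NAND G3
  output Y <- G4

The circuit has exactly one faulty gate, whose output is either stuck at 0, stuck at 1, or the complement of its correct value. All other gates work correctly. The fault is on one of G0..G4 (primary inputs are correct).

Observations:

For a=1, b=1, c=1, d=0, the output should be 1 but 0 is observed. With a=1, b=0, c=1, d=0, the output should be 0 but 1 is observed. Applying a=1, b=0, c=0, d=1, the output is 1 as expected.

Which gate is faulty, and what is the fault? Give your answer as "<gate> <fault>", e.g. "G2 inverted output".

G3 inverted output

Fault-free values for test 1 (a=1, b=1, c=1, d=0): G0=1, G1=1, G2=1, G3=0, G4=1, giving Y=1. Observed 0.
Test 1: faults giving observed 0 are {G2 stuck-at-0, G2 inverted output, G3 stuck-at-1, G3 inverted output, G4 stuck-at-0, G4 inverted output}.
Test 2 (a=1, b=0, c=1, d=0): fault-free G0=1, G1=1, G2=1, G3=1, G4=0 → 0; observed 1. Eliminates G2 stuck-at-0, G2 inverted output, G3 stuck-at-1, G4 stuck-at-0.
Test 3 (a=1, b=0, c=0, d=1): fault-free G0=1, G1=0, G2=0, G3=1, G4=1 → 1; observed 1. Eliminates G4 inverted output.
Only G3 inverted output is consistent with every test.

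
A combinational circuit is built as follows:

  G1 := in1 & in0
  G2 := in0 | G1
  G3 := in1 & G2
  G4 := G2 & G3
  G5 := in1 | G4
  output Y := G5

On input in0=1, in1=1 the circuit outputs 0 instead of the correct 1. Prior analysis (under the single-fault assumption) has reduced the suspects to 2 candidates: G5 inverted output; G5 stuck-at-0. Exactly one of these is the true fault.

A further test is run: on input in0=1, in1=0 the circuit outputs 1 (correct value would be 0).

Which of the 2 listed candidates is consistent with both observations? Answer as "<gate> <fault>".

G5 inverted output

Evaluate each candidate on input in0=1, in1=0:
  G5 inverted output: G1=0, G2=1, G3=0, G4=0, G5=1 [inverted output] → 1 — matches
  G5 stuck-at-0: G1=0, G2=1, G3=0, G4=0, G5=0 [stuck-at-0] → 0 — eliminated
Only G5 inverted output reproduces the observed 1.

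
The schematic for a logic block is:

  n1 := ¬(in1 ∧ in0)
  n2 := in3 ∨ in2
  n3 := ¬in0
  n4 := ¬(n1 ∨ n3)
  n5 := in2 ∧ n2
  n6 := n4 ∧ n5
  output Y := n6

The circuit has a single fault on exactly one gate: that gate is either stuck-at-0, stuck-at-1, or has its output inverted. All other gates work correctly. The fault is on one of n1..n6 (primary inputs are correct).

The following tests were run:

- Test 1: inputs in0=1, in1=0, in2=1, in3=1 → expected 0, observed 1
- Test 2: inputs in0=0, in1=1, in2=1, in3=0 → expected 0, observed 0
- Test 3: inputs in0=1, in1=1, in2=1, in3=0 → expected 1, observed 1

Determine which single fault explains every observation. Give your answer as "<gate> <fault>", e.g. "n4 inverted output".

Fault-free values for test 1 (in0=1, in1=0, in2=1, in3=1): n1=1, n2=1, n3=0, n4=0, n5=1, n6=0, giving Y=0. Observed 1.
Test 1: faults giving observed 1 are {n1 stuck-at-0, n1 inverted output, n4 stuck-at-1, n4 inverted output, n6 stuck-at-1, n6 inverted output}.
Test 2 (in0=0, in1=1, in2=1, in3=0): fault-free n1=1, n2=1, n3=1, n4=0, n5=1, n6=0 → 0; observed 0. Eliminates n4 stuck-at-1, n4 inverted output, n6 stuck-at-1, n6 inverted output.
Test 3 (in0=1, in1=1, in2=1, in3=0): fault-free n1=0, n2=1, n3=0, n4=1, n5=1, n6=1 → 1; observed 1. Eliminates n1 inverted output.
Only n1 stuck-at-0 is consistent with every test.

n1 stuck-at-0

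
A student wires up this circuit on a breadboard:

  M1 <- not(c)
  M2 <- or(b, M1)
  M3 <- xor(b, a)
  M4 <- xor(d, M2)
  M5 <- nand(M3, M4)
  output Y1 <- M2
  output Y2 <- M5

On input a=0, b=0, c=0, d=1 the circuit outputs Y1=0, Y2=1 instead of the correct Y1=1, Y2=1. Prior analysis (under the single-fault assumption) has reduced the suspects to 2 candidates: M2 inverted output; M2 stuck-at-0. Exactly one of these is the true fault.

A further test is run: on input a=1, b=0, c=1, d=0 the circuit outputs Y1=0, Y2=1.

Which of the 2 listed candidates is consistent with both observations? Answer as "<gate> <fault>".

M2 stuck-at-0

Evaluate each candidate on input a=1, b=0, c=1, d=0:
  M2 inverted output: M1=0, M2=1 [inverted output], M3=1, M4=1, M5=0 → Y1=1, Y2=0 — eliminated
  M2 stuck-at-0: M1=0, M2=0 [stuck-at-0], M3=1, M4=0, M5=1 → Y1=0, Y2=1 — matches
Only M2 stuck-at-0 reproduces the observed Y1=0, Y2=1.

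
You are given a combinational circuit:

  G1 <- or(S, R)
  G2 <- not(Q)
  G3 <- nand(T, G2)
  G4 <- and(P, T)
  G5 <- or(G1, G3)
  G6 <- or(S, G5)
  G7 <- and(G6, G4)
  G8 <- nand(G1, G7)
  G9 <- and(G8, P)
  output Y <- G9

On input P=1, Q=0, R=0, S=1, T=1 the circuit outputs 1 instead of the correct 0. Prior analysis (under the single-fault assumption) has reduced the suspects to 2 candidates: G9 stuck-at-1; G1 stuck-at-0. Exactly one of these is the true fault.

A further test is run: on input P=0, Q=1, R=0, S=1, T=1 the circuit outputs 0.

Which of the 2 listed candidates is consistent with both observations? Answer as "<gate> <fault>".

G1 stuck-at-0

Evaluate each candidate on input P=0, Q=1, R=0, S=1, T=1:
  G9 stuck-at-1: G1=1, G2=0, G3=1, G4=0, G5=1, G6=1, G7=0, G8=1, G9=1 [stuck-at-1] → 1 — eliminated
  G1 stuck-at-0: G1=0 [stuck-at-0], G2=0, G3=1, G4=0, G5=1, G6=1, G7=0, G8=1, G9=0 → 0 — matches
Only G1 stuck-at-0 reproduces the observed 0.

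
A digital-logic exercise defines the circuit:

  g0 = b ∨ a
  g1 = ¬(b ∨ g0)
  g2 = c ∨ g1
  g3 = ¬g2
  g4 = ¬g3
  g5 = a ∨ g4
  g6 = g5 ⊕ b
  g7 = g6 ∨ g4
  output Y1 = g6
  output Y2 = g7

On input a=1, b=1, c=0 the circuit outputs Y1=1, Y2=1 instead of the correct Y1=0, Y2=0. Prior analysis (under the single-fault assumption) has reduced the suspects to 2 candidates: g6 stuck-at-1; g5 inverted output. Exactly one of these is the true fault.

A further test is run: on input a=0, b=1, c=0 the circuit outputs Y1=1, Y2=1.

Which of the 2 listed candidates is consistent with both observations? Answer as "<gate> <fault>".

g6 stuck-at-1

Evaluate each candidate on input a=0, b=1, c=0:
  g6 stuck-at-1: g0=1, g1=0, g2=0, g3=1, g4=0, g5=0, g6=1 [stuck-at-1], g7=1 → Y1=1, Y2=1 — matches
  g5 inverted output: g0=1, g1=0, g2=0, g3=1, g4=0, g5=1 [inverted output], g6=0, g7=0 → Y1=0, Y2=0 — eliminated
Only g6 stuck-at-1 reproduces the observed Y1=1, Y2=1.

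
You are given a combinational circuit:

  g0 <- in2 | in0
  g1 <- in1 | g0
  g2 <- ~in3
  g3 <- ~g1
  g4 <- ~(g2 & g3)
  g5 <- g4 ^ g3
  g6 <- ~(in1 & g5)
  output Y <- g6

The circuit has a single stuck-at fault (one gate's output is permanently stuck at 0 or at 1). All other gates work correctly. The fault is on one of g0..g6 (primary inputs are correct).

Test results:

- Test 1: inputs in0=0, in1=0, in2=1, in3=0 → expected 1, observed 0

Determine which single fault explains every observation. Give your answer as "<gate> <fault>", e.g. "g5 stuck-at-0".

g6 stuck-at-0

Fault-free values for test 1 (in0=0, in1=0, in2=1, in3=0): g0=1, g1=1, g2=1, g3=0, g4=1, g5=1, g6=1, giving Y=1. Observed 0.
Test 1: faults giving observed 0 are {g6 stuck-at-0}.
Only g6 stuck-at-0 is consistent with every test.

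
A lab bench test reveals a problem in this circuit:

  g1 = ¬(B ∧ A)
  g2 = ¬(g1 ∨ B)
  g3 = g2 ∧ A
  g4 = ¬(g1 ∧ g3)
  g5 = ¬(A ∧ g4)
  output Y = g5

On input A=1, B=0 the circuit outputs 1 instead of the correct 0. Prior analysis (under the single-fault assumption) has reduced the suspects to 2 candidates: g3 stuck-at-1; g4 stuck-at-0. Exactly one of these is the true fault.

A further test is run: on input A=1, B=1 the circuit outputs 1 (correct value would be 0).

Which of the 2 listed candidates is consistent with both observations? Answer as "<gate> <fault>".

Evaluate each candidate on input A=1, B=1:
  g3 stuck-at-1: g1=0, g2=0, g3=1 [stuck-at-1], g4=1, g5=0 → 0 — eliminated
  g4 stuck-at-0: g1=0, g2=0, g3=0, g4=0 [stuck-at-0], g5=1 → 1 — matches
Only g4 stuck-at-0 reproduces the observed 1.

g4 stuck-at-0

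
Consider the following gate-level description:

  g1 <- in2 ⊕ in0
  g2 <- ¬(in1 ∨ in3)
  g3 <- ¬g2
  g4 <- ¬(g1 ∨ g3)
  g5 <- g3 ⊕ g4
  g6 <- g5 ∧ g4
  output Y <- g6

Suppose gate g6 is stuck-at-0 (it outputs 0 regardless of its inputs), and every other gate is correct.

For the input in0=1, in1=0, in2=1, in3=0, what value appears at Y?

Propagate with g6 forced: g1=0, g2=1, g3=0, g4=1, g5=1, g6=0 [stuck-at-0].
So Y = 0. (Without the fault it would be 1.)

0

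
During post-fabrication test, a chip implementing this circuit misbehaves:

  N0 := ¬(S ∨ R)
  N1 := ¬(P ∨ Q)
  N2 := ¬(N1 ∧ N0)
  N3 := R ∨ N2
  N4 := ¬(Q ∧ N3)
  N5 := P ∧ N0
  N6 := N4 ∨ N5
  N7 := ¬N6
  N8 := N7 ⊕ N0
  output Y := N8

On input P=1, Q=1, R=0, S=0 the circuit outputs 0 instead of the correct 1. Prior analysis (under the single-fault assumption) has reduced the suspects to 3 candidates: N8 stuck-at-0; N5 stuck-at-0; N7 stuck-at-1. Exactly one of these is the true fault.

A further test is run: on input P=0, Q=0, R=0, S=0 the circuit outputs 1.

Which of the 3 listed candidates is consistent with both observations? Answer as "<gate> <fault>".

N5 stuck-at-0

Evaluate each candidate on input P=0, Q=0, R=0, S=0:
  N8 stuck-at-0: N0=1, N1=1, N2=0, N3=0, N4=1, N5=0, N6=1, N7=0, N8=0 [stuck-at-0] → 0 — eliminated
  N5 stuck-at-0: N0=1, N1=1, N2=0, N3=0, N4=1, N5=0 [stuck-at-0], N6=1, N7=0, N8=1 → 1 — matches
  N7 stuck-at-1: N0=1, N1=1, N2=0, N3=0, N4=1, N5=0, N6=1, N7=1 [stuck-at-1], N8=0 → 0 — eliminated
Only N5 stuck-at-0 reproduces the observed 1.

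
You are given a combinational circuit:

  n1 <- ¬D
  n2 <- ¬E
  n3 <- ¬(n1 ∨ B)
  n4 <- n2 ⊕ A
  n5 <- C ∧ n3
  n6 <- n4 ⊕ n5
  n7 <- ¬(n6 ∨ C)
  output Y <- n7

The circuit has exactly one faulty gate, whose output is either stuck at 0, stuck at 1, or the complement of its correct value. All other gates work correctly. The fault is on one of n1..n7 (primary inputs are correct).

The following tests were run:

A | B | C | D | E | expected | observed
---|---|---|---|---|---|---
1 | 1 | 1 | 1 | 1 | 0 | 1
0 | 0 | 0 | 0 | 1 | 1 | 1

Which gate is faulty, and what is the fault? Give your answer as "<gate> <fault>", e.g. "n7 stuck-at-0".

Fault-free values for test 1 (A=1, B=1, C=1, D=1, E=1): n1=0, n2=0, n3=0, n4=1, n5=0, n6=1, n7=0, giving Y=0. Observed 1.
Test 1: faults giving observed 1 are {n7 stuck-at-1, n7 inverted output}.
Test 2 (A=0, B=0, C=0, D=0, E=1): fault-free n1=1, n2=0, n3=0, n4=0, n5=0, n6=0, n7=1 → 1; observed 1. Eliminates n7 inverted output.
Only n7 stuck-at-1 is consistent with every test.

n7 stuck-at-1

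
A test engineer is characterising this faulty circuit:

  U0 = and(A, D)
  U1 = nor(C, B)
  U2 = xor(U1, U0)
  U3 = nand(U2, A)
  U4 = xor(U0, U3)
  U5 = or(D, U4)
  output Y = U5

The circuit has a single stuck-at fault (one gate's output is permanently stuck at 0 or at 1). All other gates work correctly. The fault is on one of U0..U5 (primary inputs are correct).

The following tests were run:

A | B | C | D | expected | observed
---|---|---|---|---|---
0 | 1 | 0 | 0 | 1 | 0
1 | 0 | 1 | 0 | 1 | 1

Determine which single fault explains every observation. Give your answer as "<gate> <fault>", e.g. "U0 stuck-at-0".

Fault-free values for test 1 (A=0, B=1, C=0, D=0): U0=0, U1=0, U2=0, U3=1, U4=1, U5=1, giving Y=1. Observed 0.
Test 1: faults giving observed 0 are {U0 stuck-at-1, U3 stuck-at-0, U4 stuck-at-0, U5 stuck-at-0}.
Test 2 (A=1, B=0, C=1, D=0): fault-free U0=0, U1=0, U2=0, U3=1, U4=1, U5=1 → 1; observed 1. Eliminates U3 stuck-at-0, U4 stuck-at-0, U5 stuck-at-0.
Only U0 stuck-at-1 is consistent with every test.

U0 stuck-at-1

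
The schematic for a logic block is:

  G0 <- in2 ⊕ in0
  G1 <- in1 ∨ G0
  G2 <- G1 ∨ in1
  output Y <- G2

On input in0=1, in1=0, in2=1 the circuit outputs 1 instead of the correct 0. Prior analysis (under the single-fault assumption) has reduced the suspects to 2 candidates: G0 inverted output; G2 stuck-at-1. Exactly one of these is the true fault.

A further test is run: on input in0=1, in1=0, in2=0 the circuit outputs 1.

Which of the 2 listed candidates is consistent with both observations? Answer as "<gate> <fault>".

Evaluate each candidate on input in0=1, in1=0, in2=0:
  G0 inverted output: G0=0 [inverted output], G1=0, G2=0 → 0 — eliminated
  G2 stuck-at-1: G0=1, G1=1, G2=1 [stuck-at-1] → 1 — matches
Only G2 stuck-at-1 reproduces the observed 1.

G2 stuck-at-1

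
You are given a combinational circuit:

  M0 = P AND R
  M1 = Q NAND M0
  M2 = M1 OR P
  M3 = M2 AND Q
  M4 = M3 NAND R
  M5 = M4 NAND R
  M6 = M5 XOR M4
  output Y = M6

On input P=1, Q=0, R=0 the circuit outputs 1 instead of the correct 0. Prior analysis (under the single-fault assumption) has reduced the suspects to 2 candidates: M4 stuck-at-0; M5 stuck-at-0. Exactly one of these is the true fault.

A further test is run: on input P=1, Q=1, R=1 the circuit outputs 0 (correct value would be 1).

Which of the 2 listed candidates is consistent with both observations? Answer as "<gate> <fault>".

M5 stuck-at-0

Evaluate each candidate on input P=1, Q=1, R=1:
  M4 stuck-at-0: M0=1, M1=0, M2=1, M3=1, M4=0 [stuck-at-0], M5=1, M6=1 → 1 — eliminated
  M5 stuck-at-0: M0=1, M1=0, M2=1, M3=1, M4=0, M5=0 [stuck-at-0], M6=0 → 0 — matches
Only M5 stuck-at-0 reproduces the observed 0.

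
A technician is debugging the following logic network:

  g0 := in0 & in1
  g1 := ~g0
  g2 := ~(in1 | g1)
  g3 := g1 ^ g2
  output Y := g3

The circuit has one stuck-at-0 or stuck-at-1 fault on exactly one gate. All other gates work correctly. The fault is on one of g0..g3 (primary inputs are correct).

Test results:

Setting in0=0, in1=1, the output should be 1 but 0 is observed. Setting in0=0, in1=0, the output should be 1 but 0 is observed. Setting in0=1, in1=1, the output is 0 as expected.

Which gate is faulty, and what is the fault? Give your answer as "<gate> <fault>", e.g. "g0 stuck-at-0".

g3 stuck-at-0

Fault-free values for test 1 (in0=0, in1=1): g0=0, g1=1, g2=0, g3=1, giving Y=1. Observed 0.
Test 1: faults giving observed 0 are {g0 stuck-at-1, g1 stuck-at-0, g2 stuck-at-1, g3 stuck-at-0}.
Test 2 (in0=0, in1=0): fault-free g0=0, g1=1, g2=0, g3=1 → 1; observed 0. Eliminates g0 stuck-at-1, g1 stuck-at-0.
Test 3 (in0=1, in1=1): fault-free g0=1, g1=0, g2=0, g3=0 → 0; observed 0. Eliminates g2 stuck-at-1.
Only g3 stuck-at-0 is consistent with every test.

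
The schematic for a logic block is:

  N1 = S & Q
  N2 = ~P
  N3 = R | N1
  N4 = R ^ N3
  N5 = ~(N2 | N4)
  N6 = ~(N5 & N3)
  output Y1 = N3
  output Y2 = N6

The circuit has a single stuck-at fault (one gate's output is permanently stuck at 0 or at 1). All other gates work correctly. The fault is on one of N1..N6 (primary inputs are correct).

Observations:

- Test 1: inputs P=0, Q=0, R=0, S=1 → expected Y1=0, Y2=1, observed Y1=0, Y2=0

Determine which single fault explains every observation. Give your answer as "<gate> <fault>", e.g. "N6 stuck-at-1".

Fault-free values for test 1 (P=0, Q=0, R=0, S=1): N1=0, N2=1, N3=0, N4=0, N5=0, N6=1, giving Y1=0, Y2=1. Observed Y1=0, Y2=0.
Test 1: faults giving observed Y1=0, Y2=0 are {N6 stuck-at-0}.
Only N6 stuck-at-0 is consistent with every test.

N6 stuck-at-0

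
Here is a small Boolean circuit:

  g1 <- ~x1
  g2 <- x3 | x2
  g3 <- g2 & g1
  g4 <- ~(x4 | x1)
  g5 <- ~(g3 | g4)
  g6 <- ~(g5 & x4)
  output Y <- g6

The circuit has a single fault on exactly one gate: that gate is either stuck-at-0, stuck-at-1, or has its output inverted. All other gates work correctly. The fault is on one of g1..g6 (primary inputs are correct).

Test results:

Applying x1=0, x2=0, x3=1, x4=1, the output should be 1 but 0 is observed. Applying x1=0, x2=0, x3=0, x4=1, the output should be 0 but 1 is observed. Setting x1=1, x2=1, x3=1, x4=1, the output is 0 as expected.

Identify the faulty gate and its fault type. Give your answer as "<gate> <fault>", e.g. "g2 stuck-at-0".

g2 inverted output

Fault-free values for test 1 (x1=0, x2=0, x3=1, x4=1): g1=1, g2=1, g3=1, g4=0, g5=0, g6=1, giving Y=1. Observed 0.
Test 1: faults giving observed 0 are {g1 stuck-at-0, g1 inverted output, g2 stuck-at-0, g2 inverted output, g3 stuck-at-0, g3 inverted output, g5 stuck-at-1, g5 inverted output, g6 stuck-at-0, g6 inverted output}.
Test 2 (x1=0, x2=0, x3=0, x4=1): fault-free g1=1, g2=0, g3=0, g4=0, g5=1, g6=0 → 0; observed 1. Eliminates g1 stuck-at-0, g1 inverted output, g2 stuck-at-0, g3 stuck-at-0, g5 stuck-at-1, g6 stuck-at-0.
Test 3 (x1=1, x2=1, x3=1, x4=1): fault-free g1=0, g2=1, g3=0, g4=0, g5=1, g6=0 → 0; observed 0. Eliminates g3 inverted output, g5 inverted output, g6 inverted output.
Only g2 inverted output is consistent with every test.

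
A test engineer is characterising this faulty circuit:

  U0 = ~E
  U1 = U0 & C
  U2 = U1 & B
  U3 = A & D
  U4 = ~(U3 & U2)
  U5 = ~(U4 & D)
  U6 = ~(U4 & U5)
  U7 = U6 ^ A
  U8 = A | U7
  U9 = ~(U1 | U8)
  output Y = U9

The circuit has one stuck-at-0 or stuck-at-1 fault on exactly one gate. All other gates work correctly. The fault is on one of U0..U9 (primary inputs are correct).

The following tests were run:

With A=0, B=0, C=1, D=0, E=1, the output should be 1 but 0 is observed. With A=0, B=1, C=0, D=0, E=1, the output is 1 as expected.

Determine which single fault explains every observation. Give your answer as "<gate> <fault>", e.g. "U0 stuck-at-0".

Fault-free values for test 1 (A=0, B=0, C=1, D=0, E=1): U0=0, U1=0, U2=0, U3=0, U4=1, U5=1, U6=0, U7=0, U8=0, U9=1, giving Y=1. Observed 0.
Test 1: faults giving observed 0 are {U0 stuck-at-1, U1 stuck-at-1, U4 stuck-at-0, U5 stuck-at-0, U6 stuck-at-1, U7 stuck-at-1, U8 stuck-at-1, U9 stuck-at-0}.
Test 2 (A=0, B=1, C=0, D=0, E=1): fault-free U0=0, U1=0, U2=0, U3=0, U4=1, U5=1, U6=0, U7=0, U8=0, U9=1 → 1; observed 1. Eliminates U1 stuck-at-1, U4 stuck-at-0, U5 stuck-at-0, U6 stuck-at-1, U7 stuck-at-1, U8 stuck-at-1, U9 stuck-at-0.
Only U0 stuck-at-1 is consistent with every test.

U0 stuck-at-1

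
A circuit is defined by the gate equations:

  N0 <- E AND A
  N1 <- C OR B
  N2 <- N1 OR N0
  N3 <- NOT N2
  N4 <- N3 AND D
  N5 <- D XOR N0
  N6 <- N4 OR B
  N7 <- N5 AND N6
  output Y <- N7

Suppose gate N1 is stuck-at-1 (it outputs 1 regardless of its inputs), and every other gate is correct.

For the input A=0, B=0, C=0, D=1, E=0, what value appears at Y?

0

Propagate with N1 forced: N0=0, N1=1 [stuck-at-1], N2=1, N3=0, N4=0, N5=1, N6=0, N7=0.
So Y = 0. (Without the fault it would be 1.)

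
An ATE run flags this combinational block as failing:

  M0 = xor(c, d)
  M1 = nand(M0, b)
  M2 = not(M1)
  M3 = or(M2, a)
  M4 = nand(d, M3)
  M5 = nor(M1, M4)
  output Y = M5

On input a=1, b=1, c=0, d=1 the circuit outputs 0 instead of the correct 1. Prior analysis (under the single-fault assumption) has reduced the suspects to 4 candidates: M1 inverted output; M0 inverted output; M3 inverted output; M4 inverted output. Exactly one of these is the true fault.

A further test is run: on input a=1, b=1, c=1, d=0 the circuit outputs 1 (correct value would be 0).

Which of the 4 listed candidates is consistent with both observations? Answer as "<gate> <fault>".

M4 inverted output

Evaluate each candidate on input a=1, b=1, c=1, d=0:
  M1 inverted output: M0=1, M1=1 [inverted output], M2=0, M3=1, M4=1, M5=0 → 0 — eliminated
  M0 inverted output: M0=0 [inverted output], M1=1, M2=0, M3=1, M4=1, M5=0 → 0 — eliminated
  M3 inverted output: M0=1, M1=0, M2=1, M3=0 [inverted output], M4=1, M5=0 → 0 — eliminated
  M4 inverted output: M0=1, M1=0, M2=1, M3=1, M4=0 [inverted output], M5=1 → 1 — matches
Only M4 inverted output reproduces the observed 1.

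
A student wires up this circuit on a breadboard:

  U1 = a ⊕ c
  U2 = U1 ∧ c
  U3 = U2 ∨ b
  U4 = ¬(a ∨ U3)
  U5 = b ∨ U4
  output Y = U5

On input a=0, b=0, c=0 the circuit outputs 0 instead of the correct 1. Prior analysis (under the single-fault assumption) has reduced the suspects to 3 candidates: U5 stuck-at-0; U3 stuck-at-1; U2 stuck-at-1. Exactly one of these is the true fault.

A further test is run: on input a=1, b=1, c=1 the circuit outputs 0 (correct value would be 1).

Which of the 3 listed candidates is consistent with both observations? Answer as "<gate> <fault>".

Evaluate each candidate on input a=1, b=1, c=1:
  U5 stuck-at-0: U1=0, U2=0, U3=1, U4=0, U5=0 [stuck-at-0] → 0 — matches
  U3 stuck-at-1: U1=0, U2=0, U3=1 [stuck-at-1], U4=0, U5=1 → 1 — eliminated
  U2 stuck-at-1: U1=0, U2=1 [stuck-at-1], U3=1, U4=0, U5=1 → 1 — eliminated
Only U5 stuck-at-0 reproduces the observed 0.

U5 stuck-at-0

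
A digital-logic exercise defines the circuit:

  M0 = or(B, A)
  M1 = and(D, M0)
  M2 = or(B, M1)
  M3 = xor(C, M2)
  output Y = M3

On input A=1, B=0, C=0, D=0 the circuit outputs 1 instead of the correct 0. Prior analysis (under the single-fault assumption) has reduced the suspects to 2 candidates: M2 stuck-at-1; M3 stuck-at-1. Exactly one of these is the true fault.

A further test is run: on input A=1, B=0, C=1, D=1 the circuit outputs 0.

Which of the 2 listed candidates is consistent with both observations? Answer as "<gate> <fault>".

Evaluate each candidate on input A=1, B=0, C=1, D=1:
  M2 stuck-at-1: M0=1, M1=1, M2=1 [stuck-at-1], M3=0 → 0 — matches
  M3 stuck-at-1: M0=1, M1=1, M2=1, M3=1 [stuck-at-1] → 1 — eliminated
Only M2 stuck-at-1 reproduces the observed 0.

M2 stuck-at-1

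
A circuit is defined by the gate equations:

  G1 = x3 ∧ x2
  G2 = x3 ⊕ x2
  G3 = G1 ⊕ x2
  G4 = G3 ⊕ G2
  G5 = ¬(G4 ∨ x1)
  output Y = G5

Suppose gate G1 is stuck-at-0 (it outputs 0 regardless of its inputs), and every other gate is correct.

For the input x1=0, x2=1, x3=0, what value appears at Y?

Propagate with G1 forced: G1=0 [stuck-at-0], G2=1, G3=1, G4=0, G5=1.
So Y = 1. (Same as the fault-free value — the fault is masked on this input.)

1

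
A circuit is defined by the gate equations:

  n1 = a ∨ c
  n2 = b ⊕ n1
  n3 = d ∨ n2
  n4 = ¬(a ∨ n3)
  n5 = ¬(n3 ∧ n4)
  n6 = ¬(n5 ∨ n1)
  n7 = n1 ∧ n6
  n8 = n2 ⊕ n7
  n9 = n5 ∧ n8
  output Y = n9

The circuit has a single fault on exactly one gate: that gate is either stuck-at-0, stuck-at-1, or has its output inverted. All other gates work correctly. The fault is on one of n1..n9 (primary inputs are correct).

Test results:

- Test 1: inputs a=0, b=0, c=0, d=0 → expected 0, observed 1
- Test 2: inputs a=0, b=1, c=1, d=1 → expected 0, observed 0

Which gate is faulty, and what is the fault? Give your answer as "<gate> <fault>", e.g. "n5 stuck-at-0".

n1 stuck-at-1

Fault-free values for test 1 (a=0, b=0, c=0, d=0): n1=0, n2=0, n3=0, n4=1, n5=1, n6=0, n7=0, n8=0, n9=0, giving Y=0. Observed 1.
Test 1: faults giving observed 1 are {n1 stuck-at-1, n1 inverted output, n2 stuck-at-1, n2 inverted output, n7 stuck-at-1, n7 inverted output, n8 stuck-at-1, n8 inverted output, n9 stuck-at-1, n9 inverted output}.
Test 2 (a=0, b=1, c=1, d=1): fault-free n1=1, n2=0, n3=1, n4=0, n5=1, n6=0, n7=0, n8=0, n9=0 → 0; observed 0. Eliminates n1 inverted output, n2 stuck-at-1, n2 inverted output, n7 stuck-at-1, n7 inverted output, n8 stuck-at-1, n8 inverted output, n9 stuck-at-1, n9 inverted output.
Only n1 stuck-at-1 is consistent with every test.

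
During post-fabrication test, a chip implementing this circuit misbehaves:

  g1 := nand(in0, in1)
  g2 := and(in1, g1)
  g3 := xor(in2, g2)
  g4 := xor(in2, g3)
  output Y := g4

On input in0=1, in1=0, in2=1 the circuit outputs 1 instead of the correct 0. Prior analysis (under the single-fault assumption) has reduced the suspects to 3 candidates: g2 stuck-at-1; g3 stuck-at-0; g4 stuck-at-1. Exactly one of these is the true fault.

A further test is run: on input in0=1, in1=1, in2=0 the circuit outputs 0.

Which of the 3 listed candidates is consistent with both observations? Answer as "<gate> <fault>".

g3 stuck-at-0

Evaluate each candidate on input in0=1, in1=1, in2=0:
  g2 stuck-at-1: g1=0, g2=1 [stuck-at-1], g3=1, g4=1 → 1 — eliminated
  g3 stuck-at-0: g1=0, g2=0, g3=0 [stuck-at-0], g4=0 → 0 — matches
  g4 stuck-at-1: g1=0, g2=0, g3=0, g4=1 [stuck-at-1] → 1 — eliminated
Only g3 stuck-at-0 reproduces the observed 0.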